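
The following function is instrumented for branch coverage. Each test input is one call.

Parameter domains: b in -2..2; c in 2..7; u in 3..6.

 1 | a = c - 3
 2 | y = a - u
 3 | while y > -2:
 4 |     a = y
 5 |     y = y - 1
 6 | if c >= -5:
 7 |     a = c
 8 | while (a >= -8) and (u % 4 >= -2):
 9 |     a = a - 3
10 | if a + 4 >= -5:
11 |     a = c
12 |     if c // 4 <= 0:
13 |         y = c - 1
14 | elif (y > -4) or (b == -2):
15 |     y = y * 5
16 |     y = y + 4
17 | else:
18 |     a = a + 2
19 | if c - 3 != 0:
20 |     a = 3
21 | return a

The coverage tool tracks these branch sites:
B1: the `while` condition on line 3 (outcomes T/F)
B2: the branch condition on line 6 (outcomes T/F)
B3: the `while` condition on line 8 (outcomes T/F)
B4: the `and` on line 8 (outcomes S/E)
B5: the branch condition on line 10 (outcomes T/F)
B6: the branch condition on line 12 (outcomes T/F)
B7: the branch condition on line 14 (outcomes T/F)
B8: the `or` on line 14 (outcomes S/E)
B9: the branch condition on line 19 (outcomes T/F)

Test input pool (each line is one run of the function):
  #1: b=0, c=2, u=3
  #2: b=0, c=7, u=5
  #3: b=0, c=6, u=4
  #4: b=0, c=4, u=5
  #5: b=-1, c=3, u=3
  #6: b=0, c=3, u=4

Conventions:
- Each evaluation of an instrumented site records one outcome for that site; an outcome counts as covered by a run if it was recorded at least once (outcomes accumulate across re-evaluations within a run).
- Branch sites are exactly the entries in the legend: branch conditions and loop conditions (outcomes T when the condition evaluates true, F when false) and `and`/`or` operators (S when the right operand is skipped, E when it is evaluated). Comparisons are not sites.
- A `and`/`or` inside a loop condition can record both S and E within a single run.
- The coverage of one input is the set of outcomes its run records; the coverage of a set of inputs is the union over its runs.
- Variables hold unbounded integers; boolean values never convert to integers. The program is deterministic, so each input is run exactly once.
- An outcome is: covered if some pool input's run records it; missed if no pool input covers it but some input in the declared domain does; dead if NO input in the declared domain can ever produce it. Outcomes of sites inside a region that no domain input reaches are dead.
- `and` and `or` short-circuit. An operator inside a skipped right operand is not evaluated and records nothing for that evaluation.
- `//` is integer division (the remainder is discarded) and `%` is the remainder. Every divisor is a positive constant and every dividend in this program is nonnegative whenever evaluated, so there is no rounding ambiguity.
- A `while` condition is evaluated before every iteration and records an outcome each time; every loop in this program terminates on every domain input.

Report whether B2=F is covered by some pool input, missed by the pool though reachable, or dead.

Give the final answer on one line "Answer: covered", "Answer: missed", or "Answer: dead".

no pool input records B2=F
checking all 120 inputs in the declared domain: B2=F is never recorded -> dead

Answer: dead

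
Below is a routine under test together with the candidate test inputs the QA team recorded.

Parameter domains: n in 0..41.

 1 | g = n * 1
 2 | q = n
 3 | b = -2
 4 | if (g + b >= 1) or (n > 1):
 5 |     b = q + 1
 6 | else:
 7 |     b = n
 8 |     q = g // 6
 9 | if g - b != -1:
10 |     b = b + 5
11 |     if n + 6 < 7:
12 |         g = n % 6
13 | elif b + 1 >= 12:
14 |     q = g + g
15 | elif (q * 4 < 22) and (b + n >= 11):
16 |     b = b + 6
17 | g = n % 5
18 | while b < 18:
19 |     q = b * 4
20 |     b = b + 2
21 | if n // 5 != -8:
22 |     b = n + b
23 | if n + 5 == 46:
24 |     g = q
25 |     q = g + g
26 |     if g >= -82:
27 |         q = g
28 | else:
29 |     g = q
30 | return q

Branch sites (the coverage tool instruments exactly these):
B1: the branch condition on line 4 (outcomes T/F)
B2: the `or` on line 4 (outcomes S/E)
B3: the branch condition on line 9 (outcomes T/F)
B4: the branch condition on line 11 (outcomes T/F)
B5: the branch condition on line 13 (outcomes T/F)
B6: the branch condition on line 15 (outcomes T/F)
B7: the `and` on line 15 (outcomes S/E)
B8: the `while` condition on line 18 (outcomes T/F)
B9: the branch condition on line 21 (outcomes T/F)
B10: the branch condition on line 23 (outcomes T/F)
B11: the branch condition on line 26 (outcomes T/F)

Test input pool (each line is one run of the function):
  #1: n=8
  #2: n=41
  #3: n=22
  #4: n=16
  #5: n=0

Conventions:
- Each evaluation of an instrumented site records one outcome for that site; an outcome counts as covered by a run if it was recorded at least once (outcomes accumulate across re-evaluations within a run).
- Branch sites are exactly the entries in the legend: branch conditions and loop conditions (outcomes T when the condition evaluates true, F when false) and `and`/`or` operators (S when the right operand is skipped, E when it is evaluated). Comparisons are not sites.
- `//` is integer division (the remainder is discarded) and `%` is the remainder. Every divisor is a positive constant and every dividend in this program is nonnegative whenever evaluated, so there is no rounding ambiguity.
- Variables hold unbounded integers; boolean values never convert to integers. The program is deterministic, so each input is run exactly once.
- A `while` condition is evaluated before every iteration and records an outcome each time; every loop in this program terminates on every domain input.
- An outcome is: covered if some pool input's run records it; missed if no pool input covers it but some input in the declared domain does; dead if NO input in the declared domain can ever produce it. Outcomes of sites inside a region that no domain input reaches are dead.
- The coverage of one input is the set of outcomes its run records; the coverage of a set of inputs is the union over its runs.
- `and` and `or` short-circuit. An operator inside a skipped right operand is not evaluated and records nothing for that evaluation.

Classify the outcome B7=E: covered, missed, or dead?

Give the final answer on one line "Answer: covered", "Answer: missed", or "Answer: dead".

no pool input records B7=E
but domain input (n=2) does record it -> reachable, so missed

Answer: missed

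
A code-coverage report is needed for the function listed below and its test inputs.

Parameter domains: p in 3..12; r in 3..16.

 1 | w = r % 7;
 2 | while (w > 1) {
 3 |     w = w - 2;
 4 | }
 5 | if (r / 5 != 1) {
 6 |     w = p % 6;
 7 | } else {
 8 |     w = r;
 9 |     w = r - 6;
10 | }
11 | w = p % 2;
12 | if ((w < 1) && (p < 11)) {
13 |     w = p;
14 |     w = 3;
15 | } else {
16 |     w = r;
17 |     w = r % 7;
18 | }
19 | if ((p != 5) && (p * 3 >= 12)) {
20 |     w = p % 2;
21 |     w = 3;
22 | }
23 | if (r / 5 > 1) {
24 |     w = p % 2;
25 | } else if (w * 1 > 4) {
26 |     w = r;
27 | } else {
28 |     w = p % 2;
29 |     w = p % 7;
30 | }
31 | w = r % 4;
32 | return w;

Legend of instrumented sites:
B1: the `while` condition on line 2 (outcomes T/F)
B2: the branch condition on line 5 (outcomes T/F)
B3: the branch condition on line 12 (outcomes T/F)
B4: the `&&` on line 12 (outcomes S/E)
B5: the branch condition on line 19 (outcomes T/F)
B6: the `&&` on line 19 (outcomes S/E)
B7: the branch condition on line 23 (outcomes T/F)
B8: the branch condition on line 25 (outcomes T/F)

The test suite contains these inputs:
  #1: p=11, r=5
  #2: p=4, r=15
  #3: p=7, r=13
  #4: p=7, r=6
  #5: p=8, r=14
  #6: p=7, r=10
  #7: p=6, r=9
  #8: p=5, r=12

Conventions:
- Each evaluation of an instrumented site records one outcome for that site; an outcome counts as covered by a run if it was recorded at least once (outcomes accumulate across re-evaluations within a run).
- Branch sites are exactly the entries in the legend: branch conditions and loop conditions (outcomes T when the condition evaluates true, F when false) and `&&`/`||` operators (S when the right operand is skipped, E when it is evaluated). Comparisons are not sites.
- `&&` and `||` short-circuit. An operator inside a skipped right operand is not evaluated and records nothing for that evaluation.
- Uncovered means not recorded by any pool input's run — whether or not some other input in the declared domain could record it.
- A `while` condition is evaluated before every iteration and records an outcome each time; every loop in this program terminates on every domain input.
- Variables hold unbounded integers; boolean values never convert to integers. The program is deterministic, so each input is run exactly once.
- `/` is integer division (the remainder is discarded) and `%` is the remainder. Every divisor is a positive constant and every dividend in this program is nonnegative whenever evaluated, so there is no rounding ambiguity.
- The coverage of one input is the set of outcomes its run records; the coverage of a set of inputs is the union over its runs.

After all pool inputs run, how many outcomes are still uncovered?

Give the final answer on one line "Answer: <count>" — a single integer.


run #1 (p=11, r=5) runs B1->T, B1->T, B1->F, B2->F, B4->S, B3->F, B6->E, B5->T, B7->F, B8->F; records B1=T, B1=F, B2=F, B3=F, B4=S, B5=T, B6=E, B7=F, B8=F
run #2 (p=4, r=15) runs B1->F, B2->T, B4->E, B3->T, B6->E, B5->T, B7->T; records B1=F, B2=T, B3=T, B4=E, B5=T, B6=E, B7=T
run #3 (p=7, r=13) runs B1->T, B1->T, B1->T, B1->F, B2->T, B4->S, B3->F, B6->E, B5->T, B7->T; records B1=T, B1=F, B2=T, B3=F, B4=S, B5=T, B6=E, B7=T
run #4 (p=7, r=6) runs B1->T, B1->T, B1->T, B1->F, B2->F, B4->S, B3->F, B6->E, B5->T, B7->F, B8->F; records B1=T, B1=F, B2=F, B3=F, B4=S, B5=T, B6=E, B7=F, B8=F
run #5 (p=8, r=14) runs B1->F, B2->T, B4->E, B3->T, B6->E, B5->T, B7->T; records B1=F, B2=T, B3=T, B4=E, B5=T, B6=E, B7=T
run #6 (p=7, r=10) runs B1->T, B1->F, B2->T, B4->S, B3->F, B6->E, B5->T, B7->T; records B1=T, B1=F, B2=T, B3=F, B4=S, B5=T, B6=E, B7=T
run #7 (p=6, r=9) runs B1->T, B1->F, B2->F, B4->E, B3->T, B6->E, B5->T, B7->F, B8->F; records B1=T, B1=F, B2=F, B3=T, B4=E, B5=T, B6=E, B7=F, B8=F
run #8 (p=5, r=12) runs B1->T, B1->T, B1->F, B2->T, B4->S, B3->F, B6->S, B5->F, B7->T; records B1=T, B1=F, B2=T, B3=F, B4=S, B5=F, B6=S, B7=T
union over the pool: B1=T, B1=F, B2=T, B2=F, B3=T, B3=F, B4=S, B4=E, B5=T, B5=F, B6=S, B6=E, B7=T, B7=F, B8=F
uncovered (1 of 16): B8=T
Answer: 1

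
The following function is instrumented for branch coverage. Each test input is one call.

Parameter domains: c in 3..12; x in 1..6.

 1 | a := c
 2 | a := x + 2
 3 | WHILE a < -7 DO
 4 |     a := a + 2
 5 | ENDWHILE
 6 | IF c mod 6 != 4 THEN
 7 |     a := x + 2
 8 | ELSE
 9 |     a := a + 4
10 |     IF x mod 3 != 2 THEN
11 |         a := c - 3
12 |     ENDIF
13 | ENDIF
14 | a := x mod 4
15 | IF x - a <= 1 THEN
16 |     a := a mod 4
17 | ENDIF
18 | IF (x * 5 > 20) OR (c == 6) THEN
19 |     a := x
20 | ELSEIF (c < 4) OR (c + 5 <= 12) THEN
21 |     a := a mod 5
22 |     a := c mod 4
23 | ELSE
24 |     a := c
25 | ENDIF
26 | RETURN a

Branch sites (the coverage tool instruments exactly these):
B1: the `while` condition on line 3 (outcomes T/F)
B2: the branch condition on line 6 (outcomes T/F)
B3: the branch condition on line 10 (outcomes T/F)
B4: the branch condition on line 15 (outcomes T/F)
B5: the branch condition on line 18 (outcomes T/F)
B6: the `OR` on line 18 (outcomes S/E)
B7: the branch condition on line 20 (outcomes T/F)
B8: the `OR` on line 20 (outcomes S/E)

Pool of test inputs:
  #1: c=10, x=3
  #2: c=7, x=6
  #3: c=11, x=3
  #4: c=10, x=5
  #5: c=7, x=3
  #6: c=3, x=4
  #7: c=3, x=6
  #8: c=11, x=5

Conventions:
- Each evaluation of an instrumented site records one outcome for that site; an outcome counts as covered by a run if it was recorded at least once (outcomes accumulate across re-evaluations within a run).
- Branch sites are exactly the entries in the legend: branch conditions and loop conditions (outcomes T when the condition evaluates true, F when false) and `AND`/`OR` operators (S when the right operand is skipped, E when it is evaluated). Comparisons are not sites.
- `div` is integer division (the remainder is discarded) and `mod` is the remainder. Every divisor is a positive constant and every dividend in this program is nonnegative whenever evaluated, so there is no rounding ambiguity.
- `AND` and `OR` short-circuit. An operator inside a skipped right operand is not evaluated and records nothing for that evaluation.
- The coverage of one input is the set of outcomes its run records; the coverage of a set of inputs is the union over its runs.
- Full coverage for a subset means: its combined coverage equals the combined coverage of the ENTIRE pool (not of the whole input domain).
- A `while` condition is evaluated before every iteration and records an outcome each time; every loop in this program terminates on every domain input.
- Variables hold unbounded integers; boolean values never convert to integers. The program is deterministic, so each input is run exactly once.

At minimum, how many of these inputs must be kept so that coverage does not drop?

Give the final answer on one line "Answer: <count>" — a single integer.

test 1 (c=10, x=3) fires B1->F, B2->F, B3->T, B4->T, B6->E, B5->F, B8->E, B7->F; hits B1=F, B2=F, B3=T, B4=T, B5=F, B6=E, B7=F, B8=E
test 2 (c=7, x=6) fires B1->F, B2->T, B4->F, B6->S, B5->T; hits B1=F, B2=T, B4=F, B5=T, B6=S
test 3 (c=11, x=3) fires B1->F, B2->T, B4->T, B6->E, B5->F, B8->E, B7->F; hits B1=F, B2=T, B4=T, B5=F, B6=E, B7=F, B8=E
test 4 (c=10, x=5) fires B1->F, B2->F, B3->F, B4->F, B6->S, B5->T; hits B1=F, B2=F, B3=F, B4=F, B5=T, B6=S
test 5 (c=7, x=3) fires B1->F, B2->T, B4->T, B6->E, B5->F, B8->E, B7->T; hits B1=F, B2=T, B4=T, B5=F, B6=E, B7=T, B8=E
test 6 (c=3, x=4) fires B1->F, B2->T, B4->F, B6->E, B5->F, B8->S, B7->T; hits B1=F, B2=T, B4=F, B5=F, B6=E, B7=T, B8=S
test 7 (c=3, x=6) fires B1->F, B2->T, B4->F, B6->S, B5->T; hits B1=F, B2=T, B4=F, B5=T, B6=S
test 8 (c=11, x=5) fires B1->F, B2->T, B4->F, B6->S, B5->T; hits B1=F, B2=T, B4=F, B5=T, B6=S
the full pool covers 15 outcomes: B1=F, B2=T, B2=F, B3=T, B3=F, B4=T, B4=F, B5=T, B5=F, B6=S, B6=E, B7=T, B7=F, B8=S, B8=E
size 1 is not enough: best union over all size-1 subsets is 8/15
size 2 is not enough: best union over all size-2 subsets is 12/15
at size 3, {1, 4, 6} reaches all 15 outcomes; every lexicographically earlier size-3 subset fails

Answer: 3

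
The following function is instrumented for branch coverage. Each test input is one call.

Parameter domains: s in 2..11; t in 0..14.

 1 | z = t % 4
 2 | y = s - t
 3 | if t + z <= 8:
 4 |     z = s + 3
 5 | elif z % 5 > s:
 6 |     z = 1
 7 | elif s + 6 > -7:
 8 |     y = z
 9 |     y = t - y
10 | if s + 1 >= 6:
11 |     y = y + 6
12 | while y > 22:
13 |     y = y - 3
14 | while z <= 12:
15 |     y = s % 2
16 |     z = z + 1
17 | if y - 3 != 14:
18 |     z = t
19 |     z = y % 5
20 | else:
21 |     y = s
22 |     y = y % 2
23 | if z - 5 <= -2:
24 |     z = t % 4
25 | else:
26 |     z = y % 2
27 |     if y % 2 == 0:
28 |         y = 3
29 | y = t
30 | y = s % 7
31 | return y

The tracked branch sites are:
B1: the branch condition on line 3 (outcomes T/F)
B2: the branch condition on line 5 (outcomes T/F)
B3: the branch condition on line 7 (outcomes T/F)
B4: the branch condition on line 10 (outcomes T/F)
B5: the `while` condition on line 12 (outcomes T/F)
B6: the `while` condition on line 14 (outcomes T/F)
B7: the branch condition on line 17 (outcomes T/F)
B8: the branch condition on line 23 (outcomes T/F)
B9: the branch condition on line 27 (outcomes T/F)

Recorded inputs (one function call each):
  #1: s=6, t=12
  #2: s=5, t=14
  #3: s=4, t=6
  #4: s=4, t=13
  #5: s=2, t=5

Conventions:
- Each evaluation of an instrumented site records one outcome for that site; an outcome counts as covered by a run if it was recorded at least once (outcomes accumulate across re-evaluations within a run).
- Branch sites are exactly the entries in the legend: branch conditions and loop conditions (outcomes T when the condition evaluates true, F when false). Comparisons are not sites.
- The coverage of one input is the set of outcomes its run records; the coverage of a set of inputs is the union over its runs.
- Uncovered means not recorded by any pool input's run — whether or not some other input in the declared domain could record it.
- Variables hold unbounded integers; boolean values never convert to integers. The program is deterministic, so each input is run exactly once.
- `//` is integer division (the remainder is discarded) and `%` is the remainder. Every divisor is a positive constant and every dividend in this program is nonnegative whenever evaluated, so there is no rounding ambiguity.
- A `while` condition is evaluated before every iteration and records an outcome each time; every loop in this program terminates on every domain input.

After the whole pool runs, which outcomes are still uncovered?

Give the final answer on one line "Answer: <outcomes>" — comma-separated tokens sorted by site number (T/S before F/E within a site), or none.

test 1 (s=6, t=12) hits B1=F, B2=F, B3=T, B4=T, B5=F, B6=T, B6=F, B7=T, B8=T
test 2 (s=5, t=14) hits B1=F, B2=F, B3=T, B4=T, B5=F, B6=T, B6=F, B7=T, B8=T
test 3 (s=4, t=6) hits B1=T, B4=F, B5=F, B6=T, B6=F, B7=T, B8=T
test 4 (s=4, t=13) hits B1=F, B2=F, B3=T, B4=F, B5=F, B6=T, B6=F, B7=T, B8=T
test 5 (s=2, t=5) hits B1=T, B4=F, B5=F, B6=T, B6=F, B7=T, B8=T
union over the pool: B1=T, B1=F, B2=F, B3=T, B4=T, B4=F, B5=F, B6=T, B6=F, B7=T, B8=T
uncovered (7 of 18): B2=T, B3=F, B5=T, B7=F, B8=F, B9=T, B9=F

Answer: B2=T, B3=F, B5=T, B7=F, B8=F, B9=T, B9=F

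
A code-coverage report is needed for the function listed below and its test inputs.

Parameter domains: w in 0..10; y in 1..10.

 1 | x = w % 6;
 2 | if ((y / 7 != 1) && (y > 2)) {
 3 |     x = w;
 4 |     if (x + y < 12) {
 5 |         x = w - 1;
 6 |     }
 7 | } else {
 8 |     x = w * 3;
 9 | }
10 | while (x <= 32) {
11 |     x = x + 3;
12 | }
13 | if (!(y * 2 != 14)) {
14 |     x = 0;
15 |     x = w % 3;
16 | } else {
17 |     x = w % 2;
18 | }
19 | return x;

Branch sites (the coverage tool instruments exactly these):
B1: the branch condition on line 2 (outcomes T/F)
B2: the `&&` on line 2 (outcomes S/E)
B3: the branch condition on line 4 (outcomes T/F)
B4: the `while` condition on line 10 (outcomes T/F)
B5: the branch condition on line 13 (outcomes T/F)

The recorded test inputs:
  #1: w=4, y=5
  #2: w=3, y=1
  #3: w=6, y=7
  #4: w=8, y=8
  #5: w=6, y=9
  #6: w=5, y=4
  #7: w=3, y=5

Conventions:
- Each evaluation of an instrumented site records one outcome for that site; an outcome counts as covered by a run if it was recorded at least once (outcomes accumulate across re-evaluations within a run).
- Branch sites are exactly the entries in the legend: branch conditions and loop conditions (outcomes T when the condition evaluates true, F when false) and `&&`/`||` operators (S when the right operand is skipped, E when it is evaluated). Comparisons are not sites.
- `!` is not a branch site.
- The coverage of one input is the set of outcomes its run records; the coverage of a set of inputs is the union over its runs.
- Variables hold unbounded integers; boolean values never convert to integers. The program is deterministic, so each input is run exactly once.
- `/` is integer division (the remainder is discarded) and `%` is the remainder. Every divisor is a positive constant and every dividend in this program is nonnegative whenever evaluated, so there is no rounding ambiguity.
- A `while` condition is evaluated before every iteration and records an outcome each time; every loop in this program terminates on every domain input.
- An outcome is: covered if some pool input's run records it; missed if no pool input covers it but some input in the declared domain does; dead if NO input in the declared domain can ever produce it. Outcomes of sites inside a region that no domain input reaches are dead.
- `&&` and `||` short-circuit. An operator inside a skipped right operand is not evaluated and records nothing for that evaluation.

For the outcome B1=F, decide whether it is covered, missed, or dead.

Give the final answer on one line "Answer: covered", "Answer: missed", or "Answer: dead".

B1=F is recorded by pool input(s) 2, 3, 4, 5 -> covered

Answer: covered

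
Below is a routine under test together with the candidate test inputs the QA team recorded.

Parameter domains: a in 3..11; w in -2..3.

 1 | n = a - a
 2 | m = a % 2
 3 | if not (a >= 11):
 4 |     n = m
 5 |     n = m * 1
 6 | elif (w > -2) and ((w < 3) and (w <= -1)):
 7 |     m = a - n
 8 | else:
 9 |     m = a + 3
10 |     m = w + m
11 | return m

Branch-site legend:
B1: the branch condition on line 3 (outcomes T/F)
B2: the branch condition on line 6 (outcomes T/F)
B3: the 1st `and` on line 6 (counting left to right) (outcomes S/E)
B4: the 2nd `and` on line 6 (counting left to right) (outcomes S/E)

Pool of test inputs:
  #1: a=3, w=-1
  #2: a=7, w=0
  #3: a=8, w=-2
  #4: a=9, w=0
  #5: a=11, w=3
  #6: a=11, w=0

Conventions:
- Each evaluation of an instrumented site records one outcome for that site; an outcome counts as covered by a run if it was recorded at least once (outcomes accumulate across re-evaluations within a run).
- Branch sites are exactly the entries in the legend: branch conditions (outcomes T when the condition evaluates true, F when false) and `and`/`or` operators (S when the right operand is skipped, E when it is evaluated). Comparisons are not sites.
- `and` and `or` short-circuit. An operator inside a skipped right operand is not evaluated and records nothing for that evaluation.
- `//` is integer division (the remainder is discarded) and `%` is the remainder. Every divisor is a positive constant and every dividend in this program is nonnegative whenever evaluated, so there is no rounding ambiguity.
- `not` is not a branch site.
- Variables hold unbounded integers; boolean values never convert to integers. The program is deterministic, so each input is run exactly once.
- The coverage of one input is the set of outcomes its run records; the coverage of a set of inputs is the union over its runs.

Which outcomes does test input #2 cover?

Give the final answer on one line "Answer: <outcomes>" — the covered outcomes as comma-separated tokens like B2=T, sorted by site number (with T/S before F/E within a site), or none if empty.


Simulating input #2 (a=7, w=0) step by step:
  B1->T
distinct outcomes covered: B1=T
Answer: B1=T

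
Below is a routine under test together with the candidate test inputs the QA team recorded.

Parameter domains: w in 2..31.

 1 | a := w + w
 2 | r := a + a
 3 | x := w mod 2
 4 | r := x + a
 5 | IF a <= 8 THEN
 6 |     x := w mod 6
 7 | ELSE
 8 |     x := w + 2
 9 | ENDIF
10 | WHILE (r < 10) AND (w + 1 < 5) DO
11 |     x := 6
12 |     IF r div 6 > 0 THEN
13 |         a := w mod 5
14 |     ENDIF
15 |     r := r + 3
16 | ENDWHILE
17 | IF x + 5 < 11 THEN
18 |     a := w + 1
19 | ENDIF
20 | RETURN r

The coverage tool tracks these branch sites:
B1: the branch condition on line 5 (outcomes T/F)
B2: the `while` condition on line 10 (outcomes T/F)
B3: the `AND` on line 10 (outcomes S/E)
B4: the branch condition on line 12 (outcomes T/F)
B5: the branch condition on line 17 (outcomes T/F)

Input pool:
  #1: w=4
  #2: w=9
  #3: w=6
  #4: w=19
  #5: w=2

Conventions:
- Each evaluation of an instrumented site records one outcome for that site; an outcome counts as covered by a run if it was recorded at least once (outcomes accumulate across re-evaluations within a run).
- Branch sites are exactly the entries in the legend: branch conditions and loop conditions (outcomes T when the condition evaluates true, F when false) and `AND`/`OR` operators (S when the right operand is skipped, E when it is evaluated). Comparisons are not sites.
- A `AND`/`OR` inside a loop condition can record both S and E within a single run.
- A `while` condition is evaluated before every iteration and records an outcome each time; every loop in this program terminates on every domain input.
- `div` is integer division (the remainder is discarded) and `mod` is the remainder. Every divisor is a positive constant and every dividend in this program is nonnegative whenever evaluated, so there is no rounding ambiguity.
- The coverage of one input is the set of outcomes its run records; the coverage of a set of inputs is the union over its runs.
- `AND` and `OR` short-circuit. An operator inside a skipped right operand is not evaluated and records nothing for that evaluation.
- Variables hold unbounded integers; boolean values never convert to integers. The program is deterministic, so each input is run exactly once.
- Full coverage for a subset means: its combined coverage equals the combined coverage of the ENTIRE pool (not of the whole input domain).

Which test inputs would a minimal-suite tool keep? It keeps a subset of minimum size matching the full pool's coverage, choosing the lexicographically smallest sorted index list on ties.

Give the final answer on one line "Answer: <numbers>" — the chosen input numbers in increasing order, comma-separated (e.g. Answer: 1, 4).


#1 (w=4) -> B1->T, B3->E, B2->F, B5->T; covered: B1=T, B2=F, B3=E, B5=T
#2 (w=9) -> B1->F, B3->S, B2->F, B5->F; covered: B1=F, B2=F, B3=S, B5=F
#3 (w=6) -> B1->F, B3->S, B2->F, B5->F; covered: B1=F, B2=F, B3=S, B5=F
#4 (w=19) -> B1->F, B3->S, B2->F, B5->F; covered: B1=F, B2=F, B3=S, B5=F
#5 (w=2) -> B1->T, B3->E, B2->T, B4->F, B3->E, B2->T, B4->T, B3->S, B2->F, B5->F; covered: B1=T, B2=T, B2=F, B3=S, B3=E, B4=T, B4=F, B5=F
union over all inputs: B1=T, B1=F, B2=T, B2=F, B3=S, B3=E, B4=T, B4=F, B5=T, B5=F (10 outcomes)
checked all size-1 subsets: none covers 10 outcomes (max 8/10)
checked all size-2 subsets: none covers 10 outcomes (max 9/10)
inputs {1, 2, 5} (size 3) cover everything; no size-3 subset with a lexicographically smaller index list covers all 10
Answer: 1, 2, 5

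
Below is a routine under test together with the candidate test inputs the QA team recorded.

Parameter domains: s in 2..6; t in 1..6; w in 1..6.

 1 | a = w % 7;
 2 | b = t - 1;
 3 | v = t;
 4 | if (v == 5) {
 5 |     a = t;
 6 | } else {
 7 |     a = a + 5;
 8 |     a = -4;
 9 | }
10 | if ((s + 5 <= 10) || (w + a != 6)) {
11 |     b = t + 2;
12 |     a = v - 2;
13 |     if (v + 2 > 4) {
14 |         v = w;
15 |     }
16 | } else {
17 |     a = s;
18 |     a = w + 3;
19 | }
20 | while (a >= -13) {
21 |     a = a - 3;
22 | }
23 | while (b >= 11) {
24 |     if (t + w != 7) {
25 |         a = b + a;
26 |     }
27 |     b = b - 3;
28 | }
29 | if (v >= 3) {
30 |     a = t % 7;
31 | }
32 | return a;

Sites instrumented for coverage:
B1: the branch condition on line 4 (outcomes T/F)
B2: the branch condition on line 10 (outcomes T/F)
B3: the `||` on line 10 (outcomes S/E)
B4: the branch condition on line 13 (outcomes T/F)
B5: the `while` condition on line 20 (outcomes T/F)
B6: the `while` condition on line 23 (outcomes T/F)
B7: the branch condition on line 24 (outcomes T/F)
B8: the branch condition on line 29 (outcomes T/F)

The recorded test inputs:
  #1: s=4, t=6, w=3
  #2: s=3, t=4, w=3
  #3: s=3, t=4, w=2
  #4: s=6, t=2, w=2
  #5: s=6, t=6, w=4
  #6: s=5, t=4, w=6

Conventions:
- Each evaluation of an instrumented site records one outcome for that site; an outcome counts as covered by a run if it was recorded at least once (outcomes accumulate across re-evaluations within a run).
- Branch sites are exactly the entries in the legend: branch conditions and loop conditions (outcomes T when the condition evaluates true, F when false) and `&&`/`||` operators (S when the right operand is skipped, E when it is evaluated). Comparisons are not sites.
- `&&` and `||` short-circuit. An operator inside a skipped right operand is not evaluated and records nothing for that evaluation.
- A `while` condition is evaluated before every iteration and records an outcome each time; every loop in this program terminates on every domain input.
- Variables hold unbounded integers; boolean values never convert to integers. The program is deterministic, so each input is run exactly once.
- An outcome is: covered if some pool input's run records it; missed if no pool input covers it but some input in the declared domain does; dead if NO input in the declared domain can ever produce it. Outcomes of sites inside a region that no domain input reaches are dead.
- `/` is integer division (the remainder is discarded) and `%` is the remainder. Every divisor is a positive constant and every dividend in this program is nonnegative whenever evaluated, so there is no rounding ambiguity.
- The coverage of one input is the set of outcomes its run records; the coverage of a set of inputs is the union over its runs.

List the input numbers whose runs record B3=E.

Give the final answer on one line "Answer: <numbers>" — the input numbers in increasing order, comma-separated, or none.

input #1 (s=4, t=6, w=3): does not produce B3=E
input #2 (s=3, t=4, w=3): does not produce B3=E
input #3 (s=3, t=4, w=2): does not produce B3=E
input #4 (s=6, t=2, w=2): produces B3=E
input #5 (s=6, t=6, w=4): produces B3=E
input #6 (s=5, t=4, w=6): does not produce B3=E

Answer: 4, 5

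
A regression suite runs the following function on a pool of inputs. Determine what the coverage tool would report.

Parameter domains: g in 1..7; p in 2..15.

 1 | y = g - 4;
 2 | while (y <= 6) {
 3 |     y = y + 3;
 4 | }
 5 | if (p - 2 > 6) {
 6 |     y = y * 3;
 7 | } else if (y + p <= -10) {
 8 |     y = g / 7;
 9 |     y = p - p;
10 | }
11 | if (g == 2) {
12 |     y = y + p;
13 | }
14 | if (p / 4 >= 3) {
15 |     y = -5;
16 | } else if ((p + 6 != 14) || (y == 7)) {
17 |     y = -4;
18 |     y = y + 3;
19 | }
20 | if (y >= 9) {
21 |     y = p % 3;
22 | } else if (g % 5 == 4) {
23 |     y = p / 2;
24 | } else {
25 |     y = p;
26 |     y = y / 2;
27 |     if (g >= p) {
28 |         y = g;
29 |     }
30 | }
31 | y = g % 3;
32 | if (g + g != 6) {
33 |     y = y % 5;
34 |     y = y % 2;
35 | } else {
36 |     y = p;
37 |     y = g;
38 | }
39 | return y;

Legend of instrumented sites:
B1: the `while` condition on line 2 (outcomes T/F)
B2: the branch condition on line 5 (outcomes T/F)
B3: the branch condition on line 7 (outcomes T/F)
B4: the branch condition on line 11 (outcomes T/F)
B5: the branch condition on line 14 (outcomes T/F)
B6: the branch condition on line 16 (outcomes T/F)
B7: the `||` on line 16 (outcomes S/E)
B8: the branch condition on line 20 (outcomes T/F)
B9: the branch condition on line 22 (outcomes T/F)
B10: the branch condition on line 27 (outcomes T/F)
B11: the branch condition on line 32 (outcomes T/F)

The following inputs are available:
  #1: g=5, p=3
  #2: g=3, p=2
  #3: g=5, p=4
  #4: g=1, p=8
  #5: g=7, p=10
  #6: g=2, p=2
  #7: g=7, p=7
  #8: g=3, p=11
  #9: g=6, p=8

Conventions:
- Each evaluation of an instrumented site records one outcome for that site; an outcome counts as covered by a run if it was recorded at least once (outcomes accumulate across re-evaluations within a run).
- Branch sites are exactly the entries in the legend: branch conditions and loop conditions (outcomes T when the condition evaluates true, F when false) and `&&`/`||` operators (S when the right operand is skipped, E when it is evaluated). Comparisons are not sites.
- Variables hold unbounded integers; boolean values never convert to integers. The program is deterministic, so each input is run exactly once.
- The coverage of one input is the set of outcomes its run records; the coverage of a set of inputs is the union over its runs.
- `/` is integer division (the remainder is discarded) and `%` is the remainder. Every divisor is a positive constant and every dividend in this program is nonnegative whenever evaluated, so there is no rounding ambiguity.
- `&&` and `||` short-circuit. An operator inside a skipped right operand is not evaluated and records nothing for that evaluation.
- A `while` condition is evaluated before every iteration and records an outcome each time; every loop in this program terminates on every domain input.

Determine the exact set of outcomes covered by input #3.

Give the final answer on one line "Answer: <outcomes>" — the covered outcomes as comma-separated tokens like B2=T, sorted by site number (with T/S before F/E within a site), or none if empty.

Simulating input #3 (g=5, p=4) step by step:
  B1->T, B1->T, B1->F, B2->F, B3->F, B4->F, B5->F, B7->S, B6->T, B8->F
  B9->F, B10->T, B11->T
collecting distinct outcomes: B1=T, B1=F, B2=F, B3=F, B4=F, B5=F, B6=T, B7=S, B8=F, B9=F, B10=T, B11=T

Answer: B1=T, B1=F, B2=F, B3=F, B4=F, B5=F, B6=T, B7=S, B8=F, B9=F, B10=T, B11=T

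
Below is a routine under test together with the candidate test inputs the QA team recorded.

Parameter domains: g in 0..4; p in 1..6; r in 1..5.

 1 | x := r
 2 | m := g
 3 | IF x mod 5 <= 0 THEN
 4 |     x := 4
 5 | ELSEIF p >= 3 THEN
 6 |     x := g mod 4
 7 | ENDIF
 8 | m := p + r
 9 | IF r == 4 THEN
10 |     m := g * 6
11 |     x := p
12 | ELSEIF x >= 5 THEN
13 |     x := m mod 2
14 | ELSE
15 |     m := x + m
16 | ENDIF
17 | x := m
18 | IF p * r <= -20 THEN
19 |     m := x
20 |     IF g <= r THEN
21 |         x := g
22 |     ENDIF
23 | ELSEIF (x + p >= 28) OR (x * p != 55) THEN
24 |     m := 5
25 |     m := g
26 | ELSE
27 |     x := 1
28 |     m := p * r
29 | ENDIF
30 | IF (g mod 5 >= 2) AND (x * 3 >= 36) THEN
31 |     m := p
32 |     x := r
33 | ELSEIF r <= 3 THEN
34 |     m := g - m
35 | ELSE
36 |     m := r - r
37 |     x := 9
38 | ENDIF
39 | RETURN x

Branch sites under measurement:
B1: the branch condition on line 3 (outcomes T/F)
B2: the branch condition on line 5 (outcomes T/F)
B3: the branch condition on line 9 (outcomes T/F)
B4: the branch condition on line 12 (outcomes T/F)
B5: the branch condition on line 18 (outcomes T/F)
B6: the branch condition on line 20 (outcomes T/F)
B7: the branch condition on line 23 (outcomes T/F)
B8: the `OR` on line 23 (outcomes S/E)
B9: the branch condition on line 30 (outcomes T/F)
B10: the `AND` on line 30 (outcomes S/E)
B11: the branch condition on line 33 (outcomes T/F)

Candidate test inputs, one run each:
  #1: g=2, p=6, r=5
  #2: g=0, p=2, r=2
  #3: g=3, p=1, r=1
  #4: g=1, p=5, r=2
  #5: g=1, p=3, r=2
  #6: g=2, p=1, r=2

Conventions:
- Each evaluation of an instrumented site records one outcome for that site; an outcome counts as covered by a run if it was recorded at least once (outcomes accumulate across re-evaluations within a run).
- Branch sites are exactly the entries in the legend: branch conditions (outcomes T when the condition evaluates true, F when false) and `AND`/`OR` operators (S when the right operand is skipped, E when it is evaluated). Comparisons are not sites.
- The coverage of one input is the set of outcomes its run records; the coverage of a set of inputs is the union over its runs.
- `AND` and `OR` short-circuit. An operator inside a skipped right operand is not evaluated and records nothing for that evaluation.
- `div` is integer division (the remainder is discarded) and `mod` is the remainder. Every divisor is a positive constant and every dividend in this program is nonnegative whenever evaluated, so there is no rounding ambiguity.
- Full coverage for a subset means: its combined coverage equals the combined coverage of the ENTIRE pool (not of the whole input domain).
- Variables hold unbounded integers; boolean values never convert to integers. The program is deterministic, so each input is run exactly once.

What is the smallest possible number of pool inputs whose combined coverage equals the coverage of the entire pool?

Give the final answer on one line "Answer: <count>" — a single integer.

input #1, g=2, p=6, r=5: outcomes B1=T, B3=F, B4=F, B5=F, B7=T, B8=E, B9=T, B10=E
input #2, g=0, p=2, r=2: outcomes B1=F, B2=F, B3=F, B4=F, B5=F, B7=T, B8=E, B9=F, B10=S, B11=T
input #3, g=3, p=1, r=1: outcomes B1=F, B2=F, B3=F, B4=F, B5=F, B7=T, B8=E, B9=F, B10=E, B11=T
input #4, g=1, p=5, r=2: outcomes B1=F, B2=T, B3=F, B4=F, B5=F, B7=T, B8=E, B9=F, B10=S, B11=T
input #5, g=1, p=3, r=2: outcomes B1=F, B2=T, B3=F, B4=F, B5=F, B7=T, B8=E, B9=F, B10=S, B11=T
input #6, g=2, p=1, r=2: outcomes B1=F, B2=F, B3=F, B4=F, B5=F, B7=T, B8=E, B9=F, B10=E, B11=T
union over all inputs: B1=T, B1=F, B2=T, B2=F, B3=F, B4=F, B5=F, B7=T, B8=E, B9=T, B9=F, B10=S, B10=E, B11=T (14 outcomes)
every size-1 subset falls short of the 14 outcomes (best: 10/14)
every size-2 subset falls short of the 14 outcomes (best: 13/14)
at size 3, {1, 2, 4} reaches all 14 outcomes; every lexicographically earlier size-3 subset fails

Answer: 3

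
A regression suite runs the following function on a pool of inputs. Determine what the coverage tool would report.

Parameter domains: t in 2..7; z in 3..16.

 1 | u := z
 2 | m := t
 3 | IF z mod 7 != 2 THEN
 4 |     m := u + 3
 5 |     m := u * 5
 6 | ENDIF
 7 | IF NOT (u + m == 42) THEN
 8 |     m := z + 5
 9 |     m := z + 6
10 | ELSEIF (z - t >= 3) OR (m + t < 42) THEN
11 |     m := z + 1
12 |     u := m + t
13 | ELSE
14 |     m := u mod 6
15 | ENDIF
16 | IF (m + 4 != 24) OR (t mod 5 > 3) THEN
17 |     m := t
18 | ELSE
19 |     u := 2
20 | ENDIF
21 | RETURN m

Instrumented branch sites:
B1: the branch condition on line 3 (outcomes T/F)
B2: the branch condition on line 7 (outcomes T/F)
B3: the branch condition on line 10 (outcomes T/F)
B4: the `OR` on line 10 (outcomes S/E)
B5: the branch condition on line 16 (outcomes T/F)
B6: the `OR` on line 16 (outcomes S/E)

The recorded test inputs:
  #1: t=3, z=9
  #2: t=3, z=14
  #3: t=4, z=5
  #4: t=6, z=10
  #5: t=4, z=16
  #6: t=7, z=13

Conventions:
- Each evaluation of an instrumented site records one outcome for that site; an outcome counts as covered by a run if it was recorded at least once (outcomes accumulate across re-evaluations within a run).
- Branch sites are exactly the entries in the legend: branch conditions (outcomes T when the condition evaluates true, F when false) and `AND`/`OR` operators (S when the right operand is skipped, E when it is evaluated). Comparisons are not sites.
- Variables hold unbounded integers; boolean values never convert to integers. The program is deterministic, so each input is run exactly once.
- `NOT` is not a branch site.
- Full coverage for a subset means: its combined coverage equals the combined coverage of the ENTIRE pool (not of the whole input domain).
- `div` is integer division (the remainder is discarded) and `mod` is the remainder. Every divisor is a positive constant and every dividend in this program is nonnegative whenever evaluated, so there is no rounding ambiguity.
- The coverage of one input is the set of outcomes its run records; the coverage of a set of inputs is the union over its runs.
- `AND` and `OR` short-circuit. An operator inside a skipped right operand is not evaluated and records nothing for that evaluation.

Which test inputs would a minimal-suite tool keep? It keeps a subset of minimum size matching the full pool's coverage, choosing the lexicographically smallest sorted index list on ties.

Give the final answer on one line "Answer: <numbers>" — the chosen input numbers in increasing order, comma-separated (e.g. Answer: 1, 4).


input #1 (t=3, z=9): events B1->F, B2->T, B6->S, B5->T; covers B1=F, B2=T, B5=T, B6=S
input #2 (t=3, z=14): events B1->T, B2->T, B6->E, B5->F; covers B1=T, B2=T, B5=F, B6=E
input #3 (t=4, z=5): events B1->T, B2->T, B6->S, B5->T; covers B1=T, B2=T, B5=T, B6=S
input #4 (t=6, z=10): events B1->T, B2->T, B6->S, B5->T; covers B1=T, B2=T, B5=T, B6=S
input #5 (t=4, z=16): events B1->F, B2->T, B6->S, B5->T; covers B1=F, B2=T, B5=T, B6=S
input #6 (t=7, z=13): events B1->T, B2->T, B6->S, B5->T; covers B1=T, B2=T, B5=T, B6=S
union over all inputs: B1=T, B1=F, B2=T, B5=T, B5=F, B6=S, B6=E (7 outcomes)
size 1 is not enough: best union over all size-1 subsets is 4/7
the canonical winner is {1, 2}: size 2, full 7-outcome coverage, earliest index list among size-2 covers
Answer: 1, 2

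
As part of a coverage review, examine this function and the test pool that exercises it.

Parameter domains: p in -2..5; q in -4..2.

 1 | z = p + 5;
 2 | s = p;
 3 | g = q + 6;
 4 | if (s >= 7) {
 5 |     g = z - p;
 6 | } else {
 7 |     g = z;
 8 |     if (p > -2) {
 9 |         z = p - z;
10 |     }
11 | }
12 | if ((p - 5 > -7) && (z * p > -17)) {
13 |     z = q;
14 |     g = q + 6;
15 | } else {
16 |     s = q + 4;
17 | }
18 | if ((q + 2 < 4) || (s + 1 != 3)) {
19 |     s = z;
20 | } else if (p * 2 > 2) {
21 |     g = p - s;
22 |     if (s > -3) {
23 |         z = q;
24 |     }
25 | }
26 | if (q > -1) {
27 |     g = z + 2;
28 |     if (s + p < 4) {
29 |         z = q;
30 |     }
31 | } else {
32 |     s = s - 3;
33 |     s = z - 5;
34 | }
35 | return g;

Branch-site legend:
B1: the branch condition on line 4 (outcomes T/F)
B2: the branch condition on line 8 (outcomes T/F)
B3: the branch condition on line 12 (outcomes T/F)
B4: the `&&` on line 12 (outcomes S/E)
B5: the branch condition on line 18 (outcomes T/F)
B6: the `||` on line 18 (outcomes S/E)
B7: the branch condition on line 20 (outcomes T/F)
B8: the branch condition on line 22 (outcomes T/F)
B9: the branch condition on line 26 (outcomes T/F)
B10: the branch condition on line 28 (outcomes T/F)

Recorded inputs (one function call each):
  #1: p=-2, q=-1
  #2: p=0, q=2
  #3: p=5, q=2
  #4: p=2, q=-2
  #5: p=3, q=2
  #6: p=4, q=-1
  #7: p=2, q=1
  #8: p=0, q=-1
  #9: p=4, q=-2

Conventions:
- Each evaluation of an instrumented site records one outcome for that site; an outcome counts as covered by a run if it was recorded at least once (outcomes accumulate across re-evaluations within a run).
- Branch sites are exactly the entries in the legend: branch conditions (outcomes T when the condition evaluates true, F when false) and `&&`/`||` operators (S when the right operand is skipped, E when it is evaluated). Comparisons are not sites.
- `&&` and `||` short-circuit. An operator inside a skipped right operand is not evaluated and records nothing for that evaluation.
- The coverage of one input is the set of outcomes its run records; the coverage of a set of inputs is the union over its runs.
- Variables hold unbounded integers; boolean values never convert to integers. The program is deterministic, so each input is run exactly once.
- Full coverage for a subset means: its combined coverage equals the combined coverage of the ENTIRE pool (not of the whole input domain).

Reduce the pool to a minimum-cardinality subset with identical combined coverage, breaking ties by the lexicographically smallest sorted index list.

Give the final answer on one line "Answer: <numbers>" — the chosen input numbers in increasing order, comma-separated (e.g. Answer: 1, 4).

run #1 (p=-2, q=-1) records B1=F, B2=F, B3=F, B4=S, B5=T, B6=S, B9=F
run #2 (p=0, q=2) records B1=F, B2=T, B3=T, B4=E, B5=T, B6=E, B9=T, B10=T
run #3 (p=5, q=2) records B1=F, B2=T, B3=F, B4=E, B5=T, B6=E, B9=T, B10=T
run #4 (p=2, q=-2) records B1=F, B2=T, B3=T, B4=E, B5=T, B6=S, B9=F
run #5 (p=3, q=2) records B1=F, B2=T, B3=T, B4=E, B5=T, B6=E, B9=T, B10=F
run #6 (p=4, q=-1) records B1=F, B2=T, B3=F, B4=E, B5=T, B6=S, B9=F
run #7 (p=2, q=1) records B1=F, B2=T, B3=T, B4=E, B5=T, B6=S, B9=T, B10=T
run #8 (p=0, q=-1) records B1=F, B2=T, B3=T, B4=E, B5=T, B6=S, B9=F
run #9 (p=4, q=-2) records B1=F, B2=T, B3=F, B4=E, B5=T, B6=S, B9=F
pool-wide coverage (14 outcomes): B1=F, B2=T, B2=F, B3=T, B3=F, B4=S, B4=E, B5=T, B6=S, B6=E, B9=T, B9=F, B10=T, B10=F
size 1 is not enough: best union over all size-1 subsets is 8/14
size 2 is not enough: best union over all size-2 subsets is 13/14
the canonical winner is {1, 2, 5}: size 3, full 14-outcome coverage, earliest index list among size-3 covers

Answer: 1, 2, 5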